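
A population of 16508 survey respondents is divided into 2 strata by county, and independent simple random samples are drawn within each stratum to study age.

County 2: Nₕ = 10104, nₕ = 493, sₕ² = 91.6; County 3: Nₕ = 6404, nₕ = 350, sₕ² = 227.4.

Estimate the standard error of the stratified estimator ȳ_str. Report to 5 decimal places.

Var(ȳ_str) = Σₕ Wₕ²(1 − fₕ)sₕ²/nₕ with Wₕ = Nₕ/N, N = 16508.
County 2: Wₕ = 0.61206688; term = 0.61206688²·(1 − 0.04879256)·91.6/493 = 0.066209689.
County 3: Wₕ = 0.38793312; term = 0.38793312²·(1 − 0.05465334)·227.4/350 = 0.09243304.
Sum = 0.15864273.
SE = √(0.15864273) = 0.39830.

0.39830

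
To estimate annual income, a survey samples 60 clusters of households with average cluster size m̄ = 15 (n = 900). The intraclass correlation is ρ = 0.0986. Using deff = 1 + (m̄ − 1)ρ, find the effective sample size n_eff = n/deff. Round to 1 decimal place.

deff = 1 + (15 − 1)·0.0986 = 1 + 1.3804 = 2.3804.
n_eff = 900 / 2.3804 = 378.1.

378.1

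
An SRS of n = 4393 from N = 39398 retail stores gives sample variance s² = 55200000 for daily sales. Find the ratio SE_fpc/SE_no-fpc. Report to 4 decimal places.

f = n/N = 4393/39398 = 0.11150312.
SE_no-fpc = √(s²/n) = 112.0957; SE_fpc = √((1−f)s²/n) = 105.66153.
Ratio = √(1−f) = 0.94260112.

0.9426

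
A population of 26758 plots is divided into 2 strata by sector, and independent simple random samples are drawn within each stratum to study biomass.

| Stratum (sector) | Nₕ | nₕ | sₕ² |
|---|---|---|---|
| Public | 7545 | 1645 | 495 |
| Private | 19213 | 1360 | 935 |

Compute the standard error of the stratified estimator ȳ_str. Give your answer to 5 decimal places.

0.58997

Var(ȳ_str) = Σₕ Wₕ²(1 − fₕ)sₕ²/nₕ with Wₕ = Nₕ/N, N = 26758.
Public: Wₕ = 0.28197175; term = 0.28197175²·(1 − 0.21802518)·495/1645 = 0.018708685.
Private: Wₕ = 0.71802825; term = 0.71802825²·(1 − 0.07078541)·935/1360 = 0.32936071.
Sum = 0.3480694.
SE = √(0.3480694) = 0.58997.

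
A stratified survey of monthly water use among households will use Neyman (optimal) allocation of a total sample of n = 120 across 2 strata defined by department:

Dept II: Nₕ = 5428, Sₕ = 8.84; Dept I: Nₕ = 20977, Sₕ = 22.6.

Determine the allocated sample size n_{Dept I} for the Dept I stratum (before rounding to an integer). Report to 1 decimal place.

Neyman allocation: nₕ = n·NₕSₕ / Σⱼ NⱼSⱼ.
Σ NⱼSⱼ = 5428·8.84 + 20977·22.6 = 522063.72.
n_{Dept I} = 120·20977·22.6 / 522063.72 = 109.0.

109.0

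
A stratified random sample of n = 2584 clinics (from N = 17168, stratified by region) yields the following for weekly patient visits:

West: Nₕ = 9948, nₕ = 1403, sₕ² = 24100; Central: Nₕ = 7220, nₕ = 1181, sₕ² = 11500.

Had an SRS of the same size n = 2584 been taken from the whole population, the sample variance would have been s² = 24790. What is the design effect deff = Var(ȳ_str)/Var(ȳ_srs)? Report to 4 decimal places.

Var(ȳ_str) = Σ Wₕ²(1−fₕ)sₕ²/nₕ with Wₕ = Nₕ/17168:
  West: (9948/17168)²·(1−1403/9948)·24100/1403 = 4.9541346
  Central: (7220/17168)²·(1−1181/7220)·11500/1181 = 1.4404917
  → Var(ȳ_str) = 6.3946263.
Var(ȳ_srs) = (1 − 2584/17168)·24790/2584 = 8.1496877.
deff = 6.3946263 / 8.1496877 = 0.7846.

0.7846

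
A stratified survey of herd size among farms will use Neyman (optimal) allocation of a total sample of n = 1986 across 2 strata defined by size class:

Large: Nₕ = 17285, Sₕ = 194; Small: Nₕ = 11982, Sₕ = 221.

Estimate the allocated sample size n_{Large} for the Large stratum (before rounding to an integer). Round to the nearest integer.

1110

Neyman allocation: nₕ = n·NₕSₕ / Σⱼ NⱼSⱼ.
Σ NⱼSⱼ = 17285·194 + 11982·221 = 6.001312 × 10^6.
n_{Large} = 1986·17285·194 / (6.001312 × 10^6) = 1110.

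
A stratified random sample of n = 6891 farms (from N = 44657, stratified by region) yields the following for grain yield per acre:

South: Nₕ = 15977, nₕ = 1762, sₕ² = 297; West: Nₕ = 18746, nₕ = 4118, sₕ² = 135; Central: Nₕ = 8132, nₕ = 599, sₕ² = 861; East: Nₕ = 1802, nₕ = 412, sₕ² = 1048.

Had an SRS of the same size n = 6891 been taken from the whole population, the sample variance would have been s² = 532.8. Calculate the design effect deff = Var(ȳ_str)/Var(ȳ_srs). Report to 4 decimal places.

1.0866

Var(ȳ_str) = Σ Wₕ²(1−fₕ)sₕ²/nₕ with Wₕ = Nₕ/44657:
  South: (15977/44657)²·(1−1762/15977)·297/1762 = 0.019196124
  West: (18746/44657)²·(1−4118/18746)·135/4118 = 0.0045077716
  Central: (8132/44657)²·(1−599/8132)·861/599 = 0.04415324
  East: (1802/44657)²·(1−412/1802)·1048/412 = 0.0031948801
  → Var(ȳ_str) = 0.071052016.
Var(ȳ_srs) = (1 − 6891/44657)·532.8/6891 = 0.065387301.
deff = 0.071052016 / 0.065387301 = 1.0866.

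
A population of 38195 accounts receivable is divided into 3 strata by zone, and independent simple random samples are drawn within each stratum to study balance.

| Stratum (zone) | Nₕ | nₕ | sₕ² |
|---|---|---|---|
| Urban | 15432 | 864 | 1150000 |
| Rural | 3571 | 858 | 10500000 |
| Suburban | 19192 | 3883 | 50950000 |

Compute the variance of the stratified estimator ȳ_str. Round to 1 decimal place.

Var(ȳ_str) = Σₕ Wₕ²(1 − fₕ)sₕ²/nₕ with Wₕ = Nₕ/N, N = 38195.
Urban: Wₕ = 0.40403194; term = 0.40403194²·(1 − 0.05598756)·1150000/864 = 205.11301.
Rural: Wₕ = 0.09349391; term = 0.09349391²·(1 − 0.24026883)·10500000/858 = 81.269694.
Suburban: Wₕ = 0.50247415; term = 0.50247415²·(1 − 0.20232388)·50950000/3883 = 2642.5963.
Sum = 2928.979.

2929.0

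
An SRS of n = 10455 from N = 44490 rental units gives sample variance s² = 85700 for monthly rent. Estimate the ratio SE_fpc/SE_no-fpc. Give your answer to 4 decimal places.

0.8746

f = n/N = 10455/44490 = 0.23499663.
SE_no-fpc = √(s²/n) = 2.8630464; SE_fpc = √((1−f)s²/n) = 2.5041484.
Ratio = √(1−f) = 0.87464471.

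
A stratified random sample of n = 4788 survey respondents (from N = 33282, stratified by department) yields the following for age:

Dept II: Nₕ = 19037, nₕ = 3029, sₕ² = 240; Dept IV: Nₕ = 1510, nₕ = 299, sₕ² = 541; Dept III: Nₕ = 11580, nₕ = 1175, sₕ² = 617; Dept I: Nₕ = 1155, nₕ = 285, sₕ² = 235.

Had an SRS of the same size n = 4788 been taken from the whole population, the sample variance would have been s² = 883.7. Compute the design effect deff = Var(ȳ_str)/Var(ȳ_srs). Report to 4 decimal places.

Var(ȳ_str) = Σ Wₕ²(1−fₕ)sₕ²/nₕ with Wₕ = Nₕ/33282:
  Dept II: (19037/33282)²·(1−3029/19037)·240/3029 = 0.021798606
  Dept IV: (1510/33282)²·(1−299/1510)·541/299 = 0.0029869526
  Dept III: (11580/33282)²·(1−1175/11580)·617/1175 = 0.057118804
  Dept I: (1155/33282)²·(1−285/1155)·235/285 = 7.4800656 × 10^-4
  → Var(ȳ_str) = 0.082652369.
Var(ȳ_srs) = (1 − 4788/33282)·883.7/4788 = 0.15801369.
deff = 0.082652369 / 0.15801369 = 0.5231.

0.5231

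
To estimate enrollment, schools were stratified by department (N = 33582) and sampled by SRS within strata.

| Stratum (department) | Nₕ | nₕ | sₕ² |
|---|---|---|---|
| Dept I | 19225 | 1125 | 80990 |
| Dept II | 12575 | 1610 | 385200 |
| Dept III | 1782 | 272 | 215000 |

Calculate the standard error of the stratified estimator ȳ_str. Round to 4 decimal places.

7.3042

Var(ȳ_str) = Σₕ Wₕ²(1 − fₕ)sₕ²/nₕ with Wₕ = Nₕ/N, N = 33582.
Dept I: Wₕ = 0.57247930; term = 0.57247930²·(1 − 0.05851756)·80990/1125 = 22.213177.
Dept II: Wₕ = 0.37445655; term = 0.37445655²·(1 − 0.12803181)·385200/1610 = 29.252563.
Dept III: Wₕ = 0.05306414; term = 0.05306414²·(1 − 0.15263749)·215000/272 = 1.8859974.
Sum = 53.351737.
SE = √(53.351737) = 7.3042.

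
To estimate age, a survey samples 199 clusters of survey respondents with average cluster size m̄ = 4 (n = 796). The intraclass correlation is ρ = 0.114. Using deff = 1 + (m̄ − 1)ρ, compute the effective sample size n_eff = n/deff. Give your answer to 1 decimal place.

deff = 1 + (4 − 1)·0.114 = 1 + 0.342 = 1.342.
n_eff = 796 / 1.342 = 593.1.

593.1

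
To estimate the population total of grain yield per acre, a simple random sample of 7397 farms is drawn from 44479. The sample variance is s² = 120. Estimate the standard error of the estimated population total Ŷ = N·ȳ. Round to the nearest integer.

5173

Var(Ŷ) = N²·Var(ȳ) = N²·(1 − n/N)·s²/n.
f = 7397/44479 = 0.16630320; Var(ȳ) = 0.83369680·120/7397 = 0.013524891.
Var(Ŷ) = 44479² · 0.013524891 = 2.6757393 × 10^7.
SE(Ŷ) = √(2.6757393 × 10^7) = 5173.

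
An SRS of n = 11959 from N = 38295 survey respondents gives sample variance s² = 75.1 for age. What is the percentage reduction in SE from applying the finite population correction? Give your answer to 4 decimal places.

17.0715

f = n/N = 11959/38295 = 0.31228620.
SE_no-fpc = √(s²/n) = 0.079245121; SE_fpc = √((1−f)s²/n) = 0.0657168.
Ratio = √(1−f) = 0.82928511. Reduction = 100·(1 − 0.82928511) = 17.0715%.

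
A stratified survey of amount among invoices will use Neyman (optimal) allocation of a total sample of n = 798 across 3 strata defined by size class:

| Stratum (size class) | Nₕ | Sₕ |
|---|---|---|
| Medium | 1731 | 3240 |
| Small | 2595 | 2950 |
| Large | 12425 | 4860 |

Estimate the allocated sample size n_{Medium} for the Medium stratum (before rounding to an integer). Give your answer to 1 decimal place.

Neyman allocation: nₕ = n·NₕSₕ / Σⱼ NⱼSⱼ.
Σ NⱼSⱼ = 1731·3240 + 2595·2950 + 12425·4860 = 7.364919 × 10^7.
n_{Medium} = 798·1731·3240 / (7.364919 × 10^7) = 60.8.

60.8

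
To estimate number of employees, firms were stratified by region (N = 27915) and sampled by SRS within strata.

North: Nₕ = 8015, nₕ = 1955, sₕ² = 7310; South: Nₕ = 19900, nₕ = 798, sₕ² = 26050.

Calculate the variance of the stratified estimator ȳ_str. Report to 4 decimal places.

Var(ȳ_str) = Σₕ Wₕ²(1 − fₕ)sₕ²/nₕ with Wₕ = Nₕ/N, N = 27915.
North: Wₕ = 0.28712162; term = 0.28712162²·(1 − 0.24391765)·7310/1955 = 0.23306202.
South: Wₕ = 0.71287838; term = 0.71287838²·(1 − 0.04010050)·26050/798 = 15.924342.
Sum = 16.157404.

16.1574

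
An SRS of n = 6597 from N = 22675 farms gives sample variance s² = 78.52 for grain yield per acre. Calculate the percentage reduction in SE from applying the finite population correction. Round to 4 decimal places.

f = n/N = 6597/22675 = 0.29093716.
SE_no-fpc = √(s²/n) = 0.10909803; SE_fpc = √((1−f)s²/n) = 0.091866944.
Ratio = √(1−f) = 0.84205869. Reduction = 100·(1 − 0.84205869) = 15.7941%.

15.7941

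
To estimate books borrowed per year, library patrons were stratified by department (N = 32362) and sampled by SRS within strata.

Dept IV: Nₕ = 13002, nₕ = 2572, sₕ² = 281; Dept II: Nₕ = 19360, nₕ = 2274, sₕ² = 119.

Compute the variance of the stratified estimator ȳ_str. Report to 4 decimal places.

Var(ȳ_str) = Σₕ Wₕ²(1 − fₕ)sₕ²/nₕ with Wₕ = Nₕ/N, N = 32362.
Dept IV: Wₕ = 0.40176751; term = 0.40176751²·(1 − 0.19781572)·281/2572 = 0.014146829.
Dept II: Wₕ = 0.59823249; term = 0.59823249²·(1 − 0.11745868)·119/2274 = 0.016528428.
Sum = 0.030675257.

0.0307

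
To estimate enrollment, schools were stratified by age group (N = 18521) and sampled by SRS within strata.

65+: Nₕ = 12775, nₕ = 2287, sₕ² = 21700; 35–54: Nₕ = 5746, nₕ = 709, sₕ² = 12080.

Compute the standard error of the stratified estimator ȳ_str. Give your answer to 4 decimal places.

2.2680

Var(ȳ_str) = Σₕ Wₕ²(1 − fₕ)sₕ²/nₕ with Wₕ = Nₕ/N, N = 18521.
65+: Wₕ = 0.68975757; term = 0.68975757²·(1 − 0.17902153)·21700/2287 = 3.7061099.
35–54: Wₕ = 0.31024243; term = 0.31024243²·(1 − 0.12339018)·12080/709 = 1.4375713.
Sum = 5.1436812.
SE = √(5.1436812) = 2.2680.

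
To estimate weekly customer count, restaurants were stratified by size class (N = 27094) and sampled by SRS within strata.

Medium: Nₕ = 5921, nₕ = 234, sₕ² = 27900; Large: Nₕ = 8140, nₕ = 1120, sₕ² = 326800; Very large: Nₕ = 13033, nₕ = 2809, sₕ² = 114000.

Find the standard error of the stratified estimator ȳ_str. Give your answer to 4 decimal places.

Var(ȳ_str) = Σₕ Wₕ²(1 − fₕ)sₕ²/nₕ with Wₕ = Nₕ/N, N = 27094.
Medium: Wₕ = 0.21853547; term = 0.21853547²·(1 − 0.03952035)·27900/234 = 5.4691569.
Large: Wₕ = 0.30043552; term = 0.30043552²·(1 − 0.13759214)·326800/1120 = 22.71325.
Very large: Wₕ = 0.48102901; term = 0.48102901²·(1 − 0.21552981)·114000/2809 = 7.3666849.
Sum = 35.549092.
SE = √(35.549092) = 5.9623.

5.9623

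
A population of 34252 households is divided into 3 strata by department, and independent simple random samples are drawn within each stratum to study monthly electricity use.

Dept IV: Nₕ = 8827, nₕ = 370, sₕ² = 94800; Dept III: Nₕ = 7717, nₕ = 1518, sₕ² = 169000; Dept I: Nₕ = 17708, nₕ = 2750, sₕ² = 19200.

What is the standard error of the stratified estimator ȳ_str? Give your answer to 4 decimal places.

Var(ȳ_str) = Σₕ Wₕ²(1 − fₕ)sₕ²/nₕ with Wₕ = Nₕ/N, N = 34252.
Dept IV: Wₕ = 0.25770758; term = 0.25770758²·(1 − 0.04191685)·94800/370 = 16.302875.
Dept III: Wₕ = 0.22530071; term = 0.22530071²·(1 − 0.19670857)·169000/1518 = 4.5395541.
Dept I: Wₕ = 0.51699171; term = 0.51699171²·(1 − 0.15529704)·19200/2750 = 1.576303.
Sum = 22.418732.
SE = √(22.418732) = 4.7348.

4.7348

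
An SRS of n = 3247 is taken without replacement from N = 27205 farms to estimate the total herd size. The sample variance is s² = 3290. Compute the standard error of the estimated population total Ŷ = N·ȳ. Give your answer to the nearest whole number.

Var(Ŷ) = N²·Var(ȳ) = N²·(1 − n/N)·s²/n.
f = 3247/27205 = 0.11935306; Var(ȳ) = 0.88064694·3290/3247 = 0.89230934.
Var(Ŷ) = 27205² · 0.89230934 = 6.6040887 × 10^8.
SE(Ŷ) = √(6.6040887 × 10^8) = 25698.

25698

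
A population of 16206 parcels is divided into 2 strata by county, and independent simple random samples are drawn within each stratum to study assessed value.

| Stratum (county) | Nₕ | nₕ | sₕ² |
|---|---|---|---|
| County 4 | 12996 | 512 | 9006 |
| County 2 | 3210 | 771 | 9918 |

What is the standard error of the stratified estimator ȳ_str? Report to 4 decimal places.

3.3540

Var(ȳ_str) = Σₕ Wₕ²(1 − fₕ)sₕ²/nₕ with Wₕ = Nₕ/N, N = 16206.
County 4: Wₕ = 0.80192521; term = 0.80192521²·(1 − 0.03939674)·9006/512 = 10.866102.
County 2: Wₕ = 0.19807479; term = 0.19807479²·(1 − 0.24018692)·9918/771 = 0.38347309.
Sum = 11.249575.
SE = √(11.249575) = 3.3540.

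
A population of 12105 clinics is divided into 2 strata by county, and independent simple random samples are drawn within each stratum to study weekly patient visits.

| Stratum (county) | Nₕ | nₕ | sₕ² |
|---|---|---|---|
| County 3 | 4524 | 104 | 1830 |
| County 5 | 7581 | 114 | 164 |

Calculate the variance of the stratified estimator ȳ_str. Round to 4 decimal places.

2.9570

Var(ȳ_str) = Σₕ Wₕ²(1 − fₕ)sₕ²/nₕ with Wₕ = Nₕ/N, N = 12105.
County 3: Wₕ = 0.37372986; term = 0.37372986²·(1 − 0.02298851)·1830/104 = 2.401226.
County 5: Wₕ = 0.62627014; term = 0.62627014²·(1 − 0.01503759)·164/114 = 0.55575331.
Sum = 2.9569793.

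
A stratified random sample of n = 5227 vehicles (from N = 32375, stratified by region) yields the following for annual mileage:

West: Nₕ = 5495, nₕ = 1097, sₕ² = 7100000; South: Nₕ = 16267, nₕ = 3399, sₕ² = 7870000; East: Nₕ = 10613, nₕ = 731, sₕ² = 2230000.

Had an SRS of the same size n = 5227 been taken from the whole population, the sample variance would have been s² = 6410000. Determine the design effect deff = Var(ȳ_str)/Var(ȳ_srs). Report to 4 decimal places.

0.8916

Var(ȳ_str) = Σ Wₕ²(1−fₕ)sₕ²/nₕ with Wₕ = Nₕ/32375:
  West: (5495/32375)²·(1−1097/5495)·7100000/1097 = 149.22964
  South: (16267/32375)²·(1−3399/16267)·7870000/3399 = 462.40501
  East: (10613/32375)²·(1−731/10613)·2230000/731 = 305.24668
  → Var(ȳ_str) = 916.88133.
Var(ȳ_srs) = (1 − 5227/32375)·6410000/5227 = 1028.3326.
deff = 916.88133 / 1028.3326 = 0.8916.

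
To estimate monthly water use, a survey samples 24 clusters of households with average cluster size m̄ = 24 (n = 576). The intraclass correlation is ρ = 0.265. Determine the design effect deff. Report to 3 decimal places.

deff = 1 + (24 − 1)·0.265 = 1 + 6.095 = 7.095.

7.095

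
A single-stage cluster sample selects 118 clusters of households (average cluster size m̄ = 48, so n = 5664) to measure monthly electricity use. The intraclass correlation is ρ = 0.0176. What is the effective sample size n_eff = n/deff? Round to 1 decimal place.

3099.8

deff = 1 + (48 − 1)·0.0176 = 1 + 0.8272 = 1.8272.
n_eff = 5664 / 1.8272 = 3099.8.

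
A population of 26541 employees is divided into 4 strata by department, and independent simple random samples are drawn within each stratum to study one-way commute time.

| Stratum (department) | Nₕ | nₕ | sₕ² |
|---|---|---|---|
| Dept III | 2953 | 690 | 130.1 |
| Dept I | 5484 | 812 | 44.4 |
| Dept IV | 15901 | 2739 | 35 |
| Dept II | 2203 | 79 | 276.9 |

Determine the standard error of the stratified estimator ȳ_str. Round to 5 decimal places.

Var(ȳ_str) = Σₕ Wₕ²(1 − fₕ)sₕ²/nₕ with Wₕ = Nₕ/N, N = 26541.
Dept III: Wₕ = 0.11126182; term = 0.11126182²·(1 − 0.23366068)·130.1/690 = 0.001788717.
Dept I: Wₕ = 0.20662371; term = 0.20662371²·(1 − 0.14806710)·44.4/812 = 0.0019888071.
Dept IV: Wₕ = 0.59911081; term = 0.59911081²·(1 − 0.17225332)·35/2739 = 0.0037965382.
Dept II: Wₕ = 0.08300365; term = 0.08300365²·(1 − 0.03586019)·276.9/79 = 0.023282537.
Sum = 0.030856599.
SE = √(0.030856599) = 0.17566.

0.17566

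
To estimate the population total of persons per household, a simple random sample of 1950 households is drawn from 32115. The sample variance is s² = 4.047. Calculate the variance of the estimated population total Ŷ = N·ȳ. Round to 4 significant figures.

2.011 × 10^6

Var(Ŷ) = N²·Var(ȳ) = N²·(1 − n/N)·s²/n.
f = 1950/32115 = 0.06071929; Var(ȳ) = 0.93928071·4.047/1950 = 0.0019493687.
Var(Ŷ) = 32115² · 0.0019493687 = 2.0105267 × 10^6.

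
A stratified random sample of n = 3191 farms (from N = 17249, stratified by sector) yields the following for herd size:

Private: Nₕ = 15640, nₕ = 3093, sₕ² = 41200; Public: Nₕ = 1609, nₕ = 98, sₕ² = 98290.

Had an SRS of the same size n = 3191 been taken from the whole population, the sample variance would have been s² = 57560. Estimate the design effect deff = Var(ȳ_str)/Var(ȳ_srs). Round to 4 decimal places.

1.1551

Var(ȳ_str) = Σ Wₕ²(1−fₕ)sₕ²/nₕ with Wₕ = Nₕ/17249:
  Private: (15640/17249)²·(1−3093/15640)·41200/3093 = 8.7854922
  Public: (1609/17249)²·(1−98/1609)·98290/98 = 8.1955088
  → Var(ȳ_str) = 16.981001.
Var(ȳ_srs) = (1 − 3191/17249)·57560/3191 = 14.701227.
deff = 16.981001 / 14.701227 = 1.1551.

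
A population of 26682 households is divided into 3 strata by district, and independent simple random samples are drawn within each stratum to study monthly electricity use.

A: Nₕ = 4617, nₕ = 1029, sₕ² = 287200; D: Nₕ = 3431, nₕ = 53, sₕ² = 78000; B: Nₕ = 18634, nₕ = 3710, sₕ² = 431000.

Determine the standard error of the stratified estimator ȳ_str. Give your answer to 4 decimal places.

Var(ȳ_str) = Σₕ Wₕ²(1 − fₕ)sₕ²/nₕ with Wₕ = Nₕ/N, N = 26682.
A: Wₕ = 0.17303800; term = 0.17303800²·(1 − 0.22287199)·287200/1029 = 6.4944834.
D: Wₕ = 0.12858856; term = 0.12858856²·(1 − 0.01544739)·78000/53 = 23.95865.
B: Wₕ = 0.69837344; term = 0.69837344²·(1 − 0.19909842)·431000/3710 = 45.379315.
Sum = 75.832448.
SE = √(75.832448) = 8.7082.

8.7082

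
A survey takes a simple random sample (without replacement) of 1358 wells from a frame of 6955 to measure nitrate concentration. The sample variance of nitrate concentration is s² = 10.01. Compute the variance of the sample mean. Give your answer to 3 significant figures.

0.00593

Under SRS without replacement, Var(ȳ) = (1 − f)·s²/n with f = n/N = 1358/6955 = 0.19525521.
Var(ȳ) = (1 − 0.19525521)·10.01/1358 = 0.80474479·0.007371134 = 0.0059318817.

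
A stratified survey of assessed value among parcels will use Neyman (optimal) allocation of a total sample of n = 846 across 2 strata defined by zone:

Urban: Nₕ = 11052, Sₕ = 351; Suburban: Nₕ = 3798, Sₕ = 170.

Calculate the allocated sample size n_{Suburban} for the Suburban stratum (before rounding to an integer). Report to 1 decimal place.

Neyman allocation: nₕ = n·NₕSₕ / Σⱼ NⱼSⱼ.
Σ NⱼSⱼ = 11052·351 + 3798·170 = 4.524912 × 10^6.
n_{Suburban} = 846·3798·170 / (4.524912 × 10^6) = 120.7.

120.7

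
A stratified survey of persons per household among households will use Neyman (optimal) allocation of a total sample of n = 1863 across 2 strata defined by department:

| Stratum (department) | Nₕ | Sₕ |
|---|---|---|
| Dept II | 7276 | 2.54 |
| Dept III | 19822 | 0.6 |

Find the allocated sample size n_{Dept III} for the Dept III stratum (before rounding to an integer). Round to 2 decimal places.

729.47

Neyman allocation: nₕ = n·NₕSₕ / Σⱼ NⱼSⱼ.
Σ NⱼSⱼ = 7276·2.54 + 19822·0.6 = 30374.24.
n_{Dept III} = 1863·19822·0.6 / 30374.24 = 729.47.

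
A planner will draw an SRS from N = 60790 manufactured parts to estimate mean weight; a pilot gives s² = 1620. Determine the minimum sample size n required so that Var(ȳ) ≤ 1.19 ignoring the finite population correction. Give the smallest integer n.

1362

Without fpc, n₀ = s²/D = 1620/1.19 = 1361.3445.
Rounding up, n = 1362.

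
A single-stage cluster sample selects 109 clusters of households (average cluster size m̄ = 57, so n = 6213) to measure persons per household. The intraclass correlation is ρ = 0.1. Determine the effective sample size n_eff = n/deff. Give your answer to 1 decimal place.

deff = 1 + (57 − 1)·0.1 = 1 + 5.6 = 6.6.
n_eff = 6213 / 6.6 = 941.4.

941.4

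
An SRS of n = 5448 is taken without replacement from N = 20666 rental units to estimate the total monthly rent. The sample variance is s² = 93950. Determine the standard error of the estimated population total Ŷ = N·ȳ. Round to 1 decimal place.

73643.9

Var(Ŷ) = N²·Var(ȳ) = N²·(1 − n/N)·s²/n.
f = 5448/20666 = 0.26362141; Var(ȳ) = 0.73637859·93950/5448 = 12.698746.
Var(Ŷ) = 20666² · 12.698746 = 5.4234256 × 10^9.
SE(Ŷ) = √(5.4234256 × 10^9) = 73643.9.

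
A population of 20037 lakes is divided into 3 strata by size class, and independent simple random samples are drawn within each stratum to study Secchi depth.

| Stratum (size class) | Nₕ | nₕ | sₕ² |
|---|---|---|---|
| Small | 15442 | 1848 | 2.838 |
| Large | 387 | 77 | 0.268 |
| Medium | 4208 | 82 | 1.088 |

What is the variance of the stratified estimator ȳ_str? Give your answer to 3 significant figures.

Var(ȳ_str) = Σₕ Wₕ²(1 − fₕ)sₕ²/nₕ with Wₕ = Nₕ/N, N = 20037.
Small: Wₕ = 0.77067425; term = 0.77067425²·(1 − 0.11967362)·2.838/1848 = 8.0296357 × 10^-4.
Large: Wₕ = 0.01931427; term = 0.01931427²·(1 − 0.19896641)·0.268/77 = 1.0400431 × 10^-6.
Medium: Wₕ = 0.21001148; term = 0.21001148²·(1 − 0.01948669)·1.088/82 = 5.7379215 × 10^-4.
Sum = 0.0013777958.

0.00138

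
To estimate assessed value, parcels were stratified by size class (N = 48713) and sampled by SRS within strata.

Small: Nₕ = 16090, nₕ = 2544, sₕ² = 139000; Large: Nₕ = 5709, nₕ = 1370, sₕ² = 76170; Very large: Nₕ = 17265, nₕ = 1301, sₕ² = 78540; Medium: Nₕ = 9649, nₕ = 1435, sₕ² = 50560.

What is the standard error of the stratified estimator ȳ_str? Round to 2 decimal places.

Var(ȳ_str) = Σₕ Wₕ²(1 − fₕ)sₕ²/nₕ with Wₕ = Nₕ/N, N = 48713.
Small: Wₕ = 0.33030197; term = 0.33030197²·(1 − 0.15811063)·139000/2544 = 5.018513.
Large: Wₕ = 0.11719664; term = 0.11719664²·(1 − 0.23997197)·76170/1370 = 0.58039455.
Very large: Wₕ = 0.35442284; term = 0.35442284²·(1 − 0.07535476)·78540/1301 = 7.0118424.
Medium: Wₕ = 0.19807854; term = 0.19807854²·(1 − 0.14872007)·50560/1435 = 1.1767993.
Sum = 13.787549.
SE = √(13.787549) = 3.71.

3.71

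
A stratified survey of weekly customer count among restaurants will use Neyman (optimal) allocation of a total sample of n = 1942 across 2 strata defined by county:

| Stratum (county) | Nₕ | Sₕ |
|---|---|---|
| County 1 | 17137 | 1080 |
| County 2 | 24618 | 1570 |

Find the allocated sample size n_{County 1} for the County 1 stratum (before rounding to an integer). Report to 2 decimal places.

Neyman allocation: nₕ = n·NₕSₕ / Σⱼ NⱼSⱼ.
Σ NⱼSⱼ = 17137·1080 + 24618·1570 = 5.715822 × 10^7.
n_{County 1} = 1942·17137·1080 / (5.715822 × 10^7) = 628.82.

628.82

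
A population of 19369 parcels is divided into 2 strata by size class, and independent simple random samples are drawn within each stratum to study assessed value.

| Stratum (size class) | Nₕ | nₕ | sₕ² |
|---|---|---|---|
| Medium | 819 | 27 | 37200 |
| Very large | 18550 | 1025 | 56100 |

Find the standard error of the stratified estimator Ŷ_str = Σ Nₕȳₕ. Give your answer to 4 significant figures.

136700

Var(Ŷ_str) = Σₕ Nₕ²(1 − fₕ)sₕ²/nₕ.
Medium: 819²·(1 − 27/819)·37200/27 = 8.936928 × 10^8.
Very large: 18550²·(1 − 1025/18550)·56100/1025 = 1.7792662 × 10^10.
Sum = 1.8686355 × 10^10.
SE = √(1.8686355 × 10^10) = 136700.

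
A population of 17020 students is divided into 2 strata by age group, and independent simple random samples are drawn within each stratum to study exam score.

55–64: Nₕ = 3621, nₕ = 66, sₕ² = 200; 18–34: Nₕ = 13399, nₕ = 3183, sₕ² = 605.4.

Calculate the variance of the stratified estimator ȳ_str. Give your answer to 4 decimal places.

Var(ȳ_str) = Σₕ Wₕ²(1 − fₕ)sₕ²/nₕ with Wₕ = Nₕ/N, N = 17020.
55–64: Wₕ = 0.21274971; term = 0.21274971²·(1 − 0.01822701)·200/66 = 0.1346589.
18–34: Wₕ = 0.78725029; term = 0.78725029²·(1 − 0.23755504)·605.4/3183 = 0.089875214.
Sum = 0.22453411.

0.2245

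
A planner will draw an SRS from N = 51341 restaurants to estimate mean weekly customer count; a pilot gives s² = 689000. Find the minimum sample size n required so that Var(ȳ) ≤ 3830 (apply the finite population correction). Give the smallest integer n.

Without fpc, n₀ = s²/D = 689000/3830 = 179.8956.
With fpc, (1 − n/N)·s²/n ≤ D requires n ≥ n₀/(1 + n₀/N) = 179.8956/(1 + 179.8956/51341) = 179.2675.
Rounding up, n = 180.

180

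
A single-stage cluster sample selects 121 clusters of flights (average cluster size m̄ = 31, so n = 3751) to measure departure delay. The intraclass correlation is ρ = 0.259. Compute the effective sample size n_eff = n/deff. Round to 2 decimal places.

deff = 1 + (31 − 1)·0.259 = 1 + 7.77 = 8.77.
n_eff = 3751 / 8.77 = 427.71.

427.71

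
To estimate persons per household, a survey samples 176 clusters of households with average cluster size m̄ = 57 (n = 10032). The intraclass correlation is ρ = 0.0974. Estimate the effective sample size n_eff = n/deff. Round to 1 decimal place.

1554.3

deff = 1 + (57 − 1)·0.0974 = 1 + 5.4544 = 6.4544.
n_eff = 10032 / 6.4544 = 1554.3.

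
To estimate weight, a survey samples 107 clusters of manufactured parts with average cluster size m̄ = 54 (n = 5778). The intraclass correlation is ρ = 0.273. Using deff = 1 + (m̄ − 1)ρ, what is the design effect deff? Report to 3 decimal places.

deff = 1 + (54 − 1)·0.273 = 1 + 14.469 = 15.469.

15.469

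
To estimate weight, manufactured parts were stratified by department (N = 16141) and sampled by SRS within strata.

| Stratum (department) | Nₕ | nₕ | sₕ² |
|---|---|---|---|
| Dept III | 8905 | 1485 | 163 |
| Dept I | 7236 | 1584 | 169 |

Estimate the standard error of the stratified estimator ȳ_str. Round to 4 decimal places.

Var(ȳ_str) = Σₕ Wₕ²(1 − fₕ)sₕ²/nₕ with Wₕ = Nₕ/N, N = 16141.
Dept III: Wₕ = 0.55170064; term = 0.55170064²·(1 − 0.16676025)·163/1485 = 0.027838005.
Dept I: Wₕ = 0.44829936; term = 0.44829936²·(1 − 0.21890547)·169/1584 = 0.016748324.
Sum = 0.044586329.
SE = √(0.044586329) = 0.2112.

0.2112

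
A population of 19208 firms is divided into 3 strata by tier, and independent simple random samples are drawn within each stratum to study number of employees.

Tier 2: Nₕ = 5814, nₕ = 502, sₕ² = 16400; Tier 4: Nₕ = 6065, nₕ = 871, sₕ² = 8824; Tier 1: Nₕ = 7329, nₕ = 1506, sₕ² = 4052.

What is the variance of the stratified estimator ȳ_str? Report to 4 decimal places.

3.9109

Var(ȳ_str) = Σₕ Wₕ²(1 − fₕ)sₕ²/nₕ with Wₕ = Nₕ/N, N = 19208.
Tier 2: Wₕ = 0.30268638; term = 0.30268638²·(1 − 0.08634331)·16400/502 = 2.7346952.
Tier 4: Wₕ = 0.31575385; term = 0.31575385²·(1 − 0.14361088)·8824/871 = 0.86499939.
Tier 1: Wₕ = 0.38155977; term = 0.38155977²·(1 − 0.20548506)·4052/1506 = 0.311223.
Sum = 3.9109176.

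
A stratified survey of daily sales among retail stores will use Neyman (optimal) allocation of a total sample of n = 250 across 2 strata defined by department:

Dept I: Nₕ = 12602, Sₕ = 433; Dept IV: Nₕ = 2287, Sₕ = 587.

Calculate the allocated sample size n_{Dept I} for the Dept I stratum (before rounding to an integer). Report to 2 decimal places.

Neyman allocation: nₕ = n·NₕSₕ / Σⱼ NⱼSⱼ.
Σ NⱼSⱼ = 12602·433 + 2287·587 = 6.799135 × 10^6.
n_{Dept I} = 250·12602·433 / (6.799135 × 10^6) = 200.64.

200.64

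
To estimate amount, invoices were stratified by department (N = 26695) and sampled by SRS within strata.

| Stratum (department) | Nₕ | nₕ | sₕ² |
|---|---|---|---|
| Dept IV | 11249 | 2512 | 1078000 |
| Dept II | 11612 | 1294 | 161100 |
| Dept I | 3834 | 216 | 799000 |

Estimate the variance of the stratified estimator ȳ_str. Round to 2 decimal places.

152.12

Var(ȳ_str) = Σₕ Wₕ²(1 − fₕ)sₕ²/nₕ with Wₕ = Nₕ/N, N = 26695.
Dept IV: Wₕ = 0.42138977; term = 0.42138977²·(1 − 0.22330874)·1078000/2512 = 59.185528.
Dept II: Wₕ = 0.43498783; term = 0.43498783²·(1 − 0.11143645)·161100/1294 = 20.931674.
Dept I: Wₕ = 0.14362240; term = 0.14362240²·(1 − 0.05633803)·799000/216 = 72.00354.
Sum = 152.12074.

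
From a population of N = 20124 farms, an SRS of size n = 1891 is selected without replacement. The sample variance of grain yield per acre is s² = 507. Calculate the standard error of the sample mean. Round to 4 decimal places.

Under SRS without replacement, Var(ȳ) = (1 − f)·s²/n with f = n/N = 1891/20124 = 0.09396740.
Var(ȳ) = (1 − 0.09396740)·507/1891 = 0.90603260·0.26811211 = 0.24291831.
SE(ȳ) = √(0.24291831) = 0.4929.

0.4929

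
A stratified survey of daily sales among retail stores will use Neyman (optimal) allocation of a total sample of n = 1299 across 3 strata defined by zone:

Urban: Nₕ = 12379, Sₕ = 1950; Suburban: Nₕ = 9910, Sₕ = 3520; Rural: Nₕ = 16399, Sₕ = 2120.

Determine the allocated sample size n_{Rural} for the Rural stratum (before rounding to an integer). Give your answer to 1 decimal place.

481.5

Neyman allocation: nₕ = n·NₕSₕ / Σⱼ NⱼSⱼ.
Σ NⱼSⱼ = 12379·1950 + 9910·3520 + 16399·2120 = 9.378813 × 10^7.
n_{Rural} = 1299·16399·2120 / (9.378813 × 10^7) = 481.5.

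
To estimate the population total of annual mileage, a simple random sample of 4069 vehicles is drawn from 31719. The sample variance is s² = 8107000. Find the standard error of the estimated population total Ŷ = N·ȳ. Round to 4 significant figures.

1.322 × 10^6

Var(Ŷ) = N²·Var(ȳ) = N²·(1 − n/N)·s²/n.
f = 4069/31719 = 0.12828273; Var(ȳ) = 0.87171727·8107000/4069 = 1736.7933.
Var(Ŷ) = 31719² · 1736.7933 = 1.747379 × 10^12.
SE(Ŷ) = √(1.747379 × 10^12) = 1.322 × 10^6.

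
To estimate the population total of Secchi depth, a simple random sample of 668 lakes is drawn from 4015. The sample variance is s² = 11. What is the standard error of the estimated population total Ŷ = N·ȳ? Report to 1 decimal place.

Var(Ŷ) = N²·Var(ȳ) = N²·(1 − n/N)·s²/n.
f = 668/4015 = 0.16637609; Var(ȳ) = 0.83362391·11/668 = 0.01372734.
Var(Ŷ) = 4015² · 0.01372734 = 221287.81.
SE(Ŷ) = √(221287.81) = 470.4.

470.4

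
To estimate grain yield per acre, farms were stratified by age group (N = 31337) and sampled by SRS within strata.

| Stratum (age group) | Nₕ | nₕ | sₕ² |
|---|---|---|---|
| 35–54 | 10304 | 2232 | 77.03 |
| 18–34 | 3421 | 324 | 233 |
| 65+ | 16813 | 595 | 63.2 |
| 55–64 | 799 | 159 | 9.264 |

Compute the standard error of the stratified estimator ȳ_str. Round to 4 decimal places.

Var(ȳ_str) = Σₕ Wₕ²(1 − fₕ)sₕ²/nₕ with Wₕ = Nₕ/N, N = 31337.
35–54: Wₕ = 0.32881259; term = 0.32881259²·(1 − 0.21661491)·77.03/2232 = 0.002923061.
18–34: Wₕ = 0.10916808; term = 0.10916808²·(1 − 0.09470915)·233/324 = 0.0077587249.
65+: Wₕ = 0.53652232; term = 0.53652232²·(1 − 0.03538928)·63.2/595 = 0.0294936.
55–64: Wₕ = 0.02549702; term = 0.02549702²·(1 − 0.19899875)·9.264/159 = 3.0339844 × 10^-5.
Sum = 0.040205726.
SE = √(0.040205726) = 0.2005.

0.2005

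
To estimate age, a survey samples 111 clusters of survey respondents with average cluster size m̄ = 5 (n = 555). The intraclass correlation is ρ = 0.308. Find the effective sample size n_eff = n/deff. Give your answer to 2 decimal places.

deff = 1 + (5 − 1)·0.308 = 1 + 1.232 = 2.232.
n_eff = 555 / 2.232 = 248.66.

248.66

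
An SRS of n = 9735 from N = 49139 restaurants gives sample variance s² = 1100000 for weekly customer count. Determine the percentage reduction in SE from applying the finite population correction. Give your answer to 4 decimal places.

10.4518

f = n/N = 9735/49139 = 0.19811148.
SE_no-fpc = √(s²/n) = 10.62988; SE_fpc = √((1−f)s²/n) = 9.5188693.
Ratio = √(1−f) = 0.89548228. Reduction = 100·(1 − 0.89548228) = 10.4518%.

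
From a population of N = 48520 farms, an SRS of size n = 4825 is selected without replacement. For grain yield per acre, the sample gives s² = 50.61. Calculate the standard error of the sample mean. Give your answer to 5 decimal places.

Under SRS without replacement, Var(ȳ) = (1 − f)·s²/n with f = n/N = 4825/48520 = 0.09944353.
Var(ȳ) = (1 − 0.09944353)·50.61/4825 = 0.90055647·0.010489119 = 0.0094460442.
SE(ȳ) = √(0.0094460442) = 0.09719.

0.09719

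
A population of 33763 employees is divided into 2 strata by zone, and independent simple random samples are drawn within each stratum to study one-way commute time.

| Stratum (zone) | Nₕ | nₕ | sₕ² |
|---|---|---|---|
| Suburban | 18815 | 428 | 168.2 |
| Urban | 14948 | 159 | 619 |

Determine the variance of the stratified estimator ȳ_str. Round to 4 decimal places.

Var(ȳ_str) = Σₕ Wₕ²(1 − fₕ)sₕ²/nₕ with Wₕ = Nₕ/N, N = 33763.
Suburban: Wₕ = 0.55726683; term = 0.55726683²·(1 − 0.02274781)·168.2/428 = 0.11926562.
Urban: Wₕ = 0.44273317; term = 0.44273317²·(1 − 0.01063687)·619/159 = 0.75497638.
Sum = 0.874242.

0.8742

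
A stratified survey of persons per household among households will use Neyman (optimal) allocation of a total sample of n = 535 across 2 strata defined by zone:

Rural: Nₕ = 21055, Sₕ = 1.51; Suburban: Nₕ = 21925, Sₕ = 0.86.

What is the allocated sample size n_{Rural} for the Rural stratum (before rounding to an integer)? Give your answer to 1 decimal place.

335.8

Neyman allocation: nₕ = n·NₕSₕ / Σⱼ NⱼSⱼ.
Σ NⱼSⱼ = 21055·1.51 + 21925·0.86 = 50648.55.
n_{Rural} = 535·21055·1.51 / 50648.55 = 335.8.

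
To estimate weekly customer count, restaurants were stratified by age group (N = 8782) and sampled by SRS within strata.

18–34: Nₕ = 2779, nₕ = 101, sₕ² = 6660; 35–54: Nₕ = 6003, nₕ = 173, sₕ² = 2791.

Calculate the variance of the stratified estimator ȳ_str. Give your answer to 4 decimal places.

13.6839

Var(ȳ_str) = Σₕ Wₕ²(1 − fₕ)sₕ²/nₕ with Wₕ = Nₕ/N, N = 8782.
18–34: Wₕ = 0.31644272; term = 0.31644272²·(1 − 0.03634401)·6660/101 = 6.3630467.
35–54: Wₕ = 0.68355728; term = 0.68355728²·(1 − 0.02881892)·2791/173 = 7.3208881.
Sum = 13.683935.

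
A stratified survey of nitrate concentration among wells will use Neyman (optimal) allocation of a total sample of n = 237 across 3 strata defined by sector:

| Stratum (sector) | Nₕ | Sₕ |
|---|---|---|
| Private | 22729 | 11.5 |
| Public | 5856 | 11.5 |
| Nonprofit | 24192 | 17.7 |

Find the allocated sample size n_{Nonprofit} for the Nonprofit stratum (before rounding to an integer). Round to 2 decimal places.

134.07

Neyman allocation: nₕ = n·NₕSₕ / Σⱼ NⱼSⱼ.
Σ NⱼSⱼ = 22729·11.5 + 5856·11.5 + 24192·17.7 = 756925.9.
n_{Nonprofit} = 237·24192·17.7 / 756925.9 = 134.07.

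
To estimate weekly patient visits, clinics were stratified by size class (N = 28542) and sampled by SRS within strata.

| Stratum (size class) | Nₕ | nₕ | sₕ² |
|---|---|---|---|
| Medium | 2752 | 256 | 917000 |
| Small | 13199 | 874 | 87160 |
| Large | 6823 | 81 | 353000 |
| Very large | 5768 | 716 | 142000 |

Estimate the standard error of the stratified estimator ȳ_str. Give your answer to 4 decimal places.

17.4154

Var(ȳ_str) = Σₕ Wₕ²(1 − fₕ)sₕ²/nₕ with Wₕ = Nₕ/N, N = 28542.
Medium: Wₕ = 0.09641931; term = 0.09641931²·(1 − 0.09302326)·917000/256 = 30.203243.
Small: Wₕ = 0.46244131; term = 0.46244131²·(1 − 0.06621714)·87160/874 = 19.914295.
Large: Wₕ = 0.23905122; term = 0.23905122²·(1 − 0.01187161)·353000/81 = 246.08492.
Very large: Wₕ = 0.20208815; term = 0.20208815²·(1 − 0.12413315)·142000/716 = 7.0940642.
Sum = 303.29652.
SE = √(303.29652) = 17.4154.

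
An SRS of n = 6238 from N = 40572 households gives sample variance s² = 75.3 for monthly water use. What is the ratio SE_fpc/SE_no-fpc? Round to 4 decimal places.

0.9199

f = n/N = 6238/40572 = 0.15375136.
SE_no-fpc = √(s²/n) = 0.10986891; SE_fpc = √((1−f)s²/n) = 0.10107036.
Ratio = √(1−f) = 0.91991774.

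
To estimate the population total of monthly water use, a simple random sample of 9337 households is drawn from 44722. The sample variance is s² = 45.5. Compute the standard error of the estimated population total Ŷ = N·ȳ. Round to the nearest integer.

2777

Var(Ŷ) = N²·Var(ȳ) = N²·(1 − n/N)·s²/n.
f = 9337/44722 = 0.20877868; Var(ȳ) = 0.79122132·45.5/9337 = 0.0038556892.
Var(Ŷ) = 44722² · 0.0038556892 = 7.7115993 × 10^6.
SE(Ŷ) = √(7.7115993 × 10^6) = 2777.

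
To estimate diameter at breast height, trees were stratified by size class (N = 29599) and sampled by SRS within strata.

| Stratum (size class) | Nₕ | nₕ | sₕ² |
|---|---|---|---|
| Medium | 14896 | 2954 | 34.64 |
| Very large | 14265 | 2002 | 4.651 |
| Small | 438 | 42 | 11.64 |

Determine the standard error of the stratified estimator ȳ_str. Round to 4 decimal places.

Var(ȳ_str) = Σₕ Wₕ²(1 − fₕ)sₕ²/nₕ with Wₕ = Nₕ/N, N = 29599.
Medium: Wₕ = 0.50326025; term = 0.50326025²·(1 − 0.19830827)·34.64/2954 = 0.0023810036.
Very large: Wₕ = 0.48194196; term = 0.48194196²·(1 − 0.14034350)·4.651/2002 = 4.6387043 × 10^-4.
Small: Wₕ = 0.01479780; term = 0.01479780²·(1 − 0.09589041)·11.64/42 = 5.4867972 × 10^-5.
Sum = 0.002899742.
SE = √(0.002899742) = 0.0538.

0.0538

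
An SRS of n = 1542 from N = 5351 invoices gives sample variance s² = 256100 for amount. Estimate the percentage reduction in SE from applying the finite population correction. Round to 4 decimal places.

15.6300

f = n/N = 1542/5351 = 0.28817044.
SE_no-fpc = √(s²/n) = 12.88732; SE_fpc = √((1−f)s²/n) = 10.873031.
Ratio = √(1−f) = 0.84369993. Reduction = 100·(1 − 0.84369993) = 15.6300%.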